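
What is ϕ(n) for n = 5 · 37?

144

φ(5) = 5 − 1 = 4.
φ(37) = 37 − 1 = 36.
Since φ is multiplicative, φ(185) = 4 · 36 = 144.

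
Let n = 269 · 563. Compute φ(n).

150616

φ(269) = 269 − 1 = 268.
φ(563) = 563 − 1 = 562.
Multiply: 268 · 562 = 150616.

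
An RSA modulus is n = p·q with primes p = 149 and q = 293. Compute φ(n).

φ(pq) = (p−1)(q−1) = 148 · 292 = 43216.

43216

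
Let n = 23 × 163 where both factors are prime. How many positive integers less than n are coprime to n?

For distinct primes, φ(pq) = (p−1)(q−1) = 22 × 162 = 3564.

3564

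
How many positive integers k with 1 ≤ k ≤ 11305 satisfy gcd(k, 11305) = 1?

6912

11305 = 5 × 7 × 17 × 19.
φ(11305) = 11305 · (1 − 1/5) · (1 − 1/7) · (1 − 1/17) · (1 − 1/19)
       = 11305 · 6912/11305 = 6912.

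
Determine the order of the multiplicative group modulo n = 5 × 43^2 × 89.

635712

φ(5) = 5 − 1 = 4.
φ(43^2) = 43^1·(43−1) = 43·42 = 1806.
φ(89) = 89 − 1 = 88.
Multiply: 4 · 1806 · 88 = 635712.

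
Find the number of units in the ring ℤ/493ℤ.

448

493 = 17 · 29.
φ(493) = 493 · (1 − 1/17) · (1 − 1/29)
       = 493 · 448/493 = 448.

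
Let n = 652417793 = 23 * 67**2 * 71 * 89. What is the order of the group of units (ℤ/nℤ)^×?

599269440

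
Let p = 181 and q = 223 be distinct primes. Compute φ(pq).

φ(181) = 181 − 1 = 180.
φ(223) = 223 − 1 = 222.
φ(40363) = 180 × 222 = 39960.

39960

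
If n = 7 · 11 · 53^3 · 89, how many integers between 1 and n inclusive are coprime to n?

φ(7) = 7 − 1 = 6.
φ(11) = 11 − 1 = 10.
φ(53^3) = 53^3 − 53^2 = 148877 − 2809 = 146068.
φ(89) = 89 − 1 = 88.
Multiply: 6 · 10 · 146068 · 88 = 771239040.

771239040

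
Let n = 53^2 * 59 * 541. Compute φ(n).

φ(53^2) = 53^2 − 53^1 = 2809 − 53 = 2756.
φ(59) = 59 − 1 = 58.
φ(541) = 541 − 1 = 540.
φ(89660471) = 2756 × 58 × 540 = 86317920.

86317920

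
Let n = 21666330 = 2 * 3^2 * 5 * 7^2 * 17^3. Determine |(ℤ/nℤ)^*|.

φ(21666330) = 21666330 · (1 − 1/2) · (1 − 1/3) · (1 − 1/5) · (1 − 1/7) · (1 − 1/17)
       = 21666330 · 768/3570 = 4660992.

4660992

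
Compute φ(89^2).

7832

φ(89^2) = 89^2 − 89^1 = 7921 − 89 = 7832.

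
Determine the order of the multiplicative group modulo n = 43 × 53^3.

6134856

φ(43) = 43 − 1 = 42.
φ(53^3) = 53^3 − 53^2 = 148877 − 2809 = 146068.
Since φ is multiplicative, φ(6401711) = 42 · 146068 = 6134856.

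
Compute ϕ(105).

Prime factorization: 105 = 3 * 5 * 7.
φ(3) = 3 − 1 = 2.
φ(5) = 5 − 1 = 4.
φ(7) = 7 − 1 = 6.
φ(105) = 2 × 4 × 6 = 48.

48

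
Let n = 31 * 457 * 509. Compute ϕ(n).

φ(31) = 31 − 1 = 30.
φ(457) = 457 − 1 = 456.
φ(509) = 509 − 1 = 508.
Since φ is multiplicative, φ(7211003) = 30 · 456 · 508 = 6949440.

6949440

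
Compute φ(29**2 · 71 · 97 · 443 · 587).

1413335239680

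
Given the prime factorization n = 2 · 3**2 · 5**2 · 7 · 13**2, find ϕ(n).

φ(2) = 2 − 1 = 1.
φ(3^2) = 3^2 − 3^1 = 9 − 3 = 6.
φ(5^2) = 5^2 − 5^1 = 25 − 5 = 20.
φ(7) = 7 − 1 = 6.
φ(13^2) = 13^1·(13−1) = 13·12 = 156.
Since φ is multiplicative, φ(532350) = 1 · 6 · 20 · 6 · 156 = 112320.

112320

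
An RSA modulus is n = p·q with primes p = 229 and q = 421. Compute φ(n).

95760

φ(n) = (p − 1)(q − 1) = (229−1)(421−1) = 228·420 = 95760.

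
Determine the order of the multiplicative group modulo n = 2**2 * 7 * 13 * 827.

φ(2^2) = 2^2 − 2^1 = 4 − 2 = 2.
φ(7) = 7 − 1 = 6.
φ(13) = 13 − 1 = 12.
φ(827) = 827 − 1 = 826.
Multiply: 2 · 6 · 12 · 826 = 118944.

118944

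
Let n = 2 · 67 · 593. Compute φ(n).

φ(79462) = 79462 · (1 − 1/2) · (1 − 1/67) · (1 − 1/593)
       = 79462 · 39072/79462 = 39072.

39072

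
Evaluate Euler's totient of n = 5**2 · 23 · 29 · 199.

φ(3318325) = 3318325 · (1 − 1/5) · (1 − 1/23) · (1 − 1/29) · (1 − 1/199)
       = 3318325 · 487872/663665 = 2439360.

2439360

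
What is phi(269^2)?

72092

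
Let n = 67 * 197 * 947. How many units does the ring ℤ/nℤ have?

φ(12499453) = 12499453 · (1 − 1/67) · (1 − 1/197) · (1 − 1/947)
       = 12499453 · 12237456/12499453 = 12237456.

12237456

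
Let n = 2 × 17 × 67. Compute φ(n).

1056

φ(2278) = 2278 · (1 − 1/2) · (1 − 1/17) · (1 − 1/67)
       = 2278 · 1056/2278 = 1056.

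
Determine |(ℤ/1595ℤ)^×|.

1120

Prime factorization: 1595 = 5 · 11 · 29.
φ(1595) = 1595 · (1 − 1/5) · (1 − 1/11) · (1 − 1/29)
       = 1595 · 1120/1595 = 1120.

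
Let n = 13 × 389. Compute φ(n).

4656

φ(13) = 13 − 1 = 12.
φ(389) = 389 − 1 = 388.
Since φ is multiplicative, φ(5057) = 12 · 388 = 4656.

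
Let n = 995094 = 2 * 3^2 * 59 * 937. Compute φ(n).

325728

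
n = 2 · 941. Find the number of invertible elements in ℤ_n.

940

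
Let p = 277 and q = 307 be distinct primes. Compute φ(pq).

84456

φ(pq) = (p−1)(q−1) = 276 · 306 = 84456.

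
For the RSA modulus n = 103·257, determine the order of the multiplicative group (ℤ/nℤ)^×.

26112

φ(103) = 103 − 1 = 102.
φ(257) = 257 − 1 = 256.
Since φ is multiplicative, φ(26471) = 102 · 256 = 26112.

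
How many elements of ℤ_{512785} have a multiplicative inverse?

310464

Prime factorization: 512785 = 5 · 7**3 · 13 · 23.
φ(5) = 5 − 1 = 4.
φ(7^3) = 7^2·(7−1) = 49·6 = 294.
φ(13) = 13 − 1 = 12.
φ(23) = 23 − 1 = 22.
Since φ is multiplicative, φ(512785) = 4 · 294 · 12 · 22 = 310464.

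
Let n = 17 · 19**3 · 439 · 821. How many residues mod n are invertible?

37341146880

φ(42025936657) = 42025936657 · (1 − 1/17) · (1 − 1/19) · (1 − 1/439) · (1 − 1/821)
       = 42025936657 · 103438080/116415337 = 37341146880.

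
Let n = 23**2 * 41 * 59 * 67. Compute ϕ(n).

φ(23^2) = 23^2 − 23^1 = 529 − 23 = 506.
φ(41) = 41 − 1 = 40.
φ(59) = 59 − 1 = 58.
φ(67) = 67 − 1 = 66.
Since φ is multiplicative, φ(85736617) = 506 · 40 · 58 · 66 = 77478720.

77478720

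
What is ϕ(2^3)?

φ(8) = 8 · (1 − 1/2)
       = 8 · 1/2 = 4.

4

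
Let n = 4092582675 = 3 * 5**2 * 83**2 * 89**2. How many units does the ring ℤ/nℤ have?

φ(3) = 3 − 1 = 2.
φ(5^2) = 5^1·(5−1) = 5·4 = 20.
φ(83^2) = 83^1·(83−1) = 83·82 = 6806.
φ(89^2) = 89^2 − 89^1 = 7921 − 89 = 7832.
Multiply: 2 · 20 · 6806 · 7832 = 2132183680.

2132183680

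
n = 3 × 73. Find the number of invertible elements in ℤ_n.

144

φ(3) = 3 − 1 = 2.
φ(73) = 73 − 1 = 72.
Since φ is multiplicative, φ(219) = 2 · 72 = 144.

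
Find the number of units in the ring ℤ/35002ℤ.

15120

First factor: 35002 = 2 · 11 · 37 · 43.
φ(2) = 2 − 1 = 1.
φ(11) = 11 − 1 = 10.
φ(37) = 37 − 1 = 36.
φ(43) = 43 − 1 = 42.
Since φ is multiplicative, φ(35002) = 1 · 10 · 36 · 42 = 15120.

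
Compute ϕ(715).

715 = 5 · 11 · 13.
φ(5) = 5 − 1 = 4.
φ(11) = 11 − 1 = 10.
φ(13) = 13 − 1 = 12.
φ(715) = 4 × 10 × 12 = 480.

480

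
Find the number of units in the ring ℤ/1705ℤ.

Factor 1705: 1705 = 5 * 11 * 31.
φ(1705) = 1705 · (1 − 1/5) · (1 − 1/11) · (1 − 1/31)
       = 1705 · 1200/1705 = 1200.

1200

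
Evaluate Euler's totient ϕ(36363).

21120

Prime factorization: 36363 = 3 * 17 * 23 * 31.
φ(36363) = 36363 · (1 − 1/3) · (1 − 1/17) · (1 − 1/23) · (1 − 1/31)
       = 36363 · 21120/36363 = 21120.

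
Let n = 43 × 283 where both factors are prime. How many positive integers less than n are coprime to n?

11844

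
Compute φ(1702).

First factor: 1702 = 2 × 23 × 37.
φ(2) = 2 − 1 = 1.
φ(23) = 23 − 1 = 22.
φ(37) = 37 − 1 = 36.
φ(1702) = 1 × 22 × 36 = 792.

792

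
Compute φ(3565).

Factor 3565: 3565 = 5 × 23 × 31.
φ(3565) = 3565 · (1 − 1/5) · (1 − 1/23) · (1 − 1/31)
       = 3565 · 2640/3565 = 2640.

2640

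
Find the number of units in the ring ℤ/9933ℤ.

First factor: 9933 = 3 × 7 × 11 × 43.
φ(3) = 3 − 1 = 2.
φ(7) = 7 − 1 = 6.
φ(11) = 11 − 1 = 10.
φ(43) = 43 − 1 = 42.
Since φ is multiplicative, φ(9933) = 2 · 6 · 10 · 42 = 5040.

5040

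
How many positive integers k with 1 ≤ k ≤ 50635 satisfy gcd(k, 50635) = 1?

Prime factorization: 50635 = 5 × 13 × 19 × 41.
φ(50635) = 50635 · (1 − 1/5) · (1 − 1/13) · (1 − 1/19) · (1 − 1/41)
       = 50635 · 34560/50635 = 34560.

34560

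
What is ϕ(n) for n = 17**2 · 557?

φ(17^2) = 17^1·(17−1) = 17·16 = 272.
φ(557) = 557 − 1 = 556.
Multiply: 272 · 556 = 151232.

151232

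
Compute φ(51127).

47040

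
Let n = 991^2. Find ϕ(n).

981090

φ(982081) = 982081 · (1 − 1/991)
       = 982081 · 990/991 = 981090.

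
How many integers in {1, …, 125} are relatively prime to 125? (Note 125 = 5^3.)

φ(5^3) = 5^3 − 5^2 = 125 − 25 = 100.

100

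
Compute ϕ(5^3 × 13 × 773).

φ(5^3) = 5^2·(5−1) = 25·4 = 100.
φ(13) = 13 − 1 = 12.
φ(773) = 773 − 1 = 772.
Since φ is multiplicative, φ(1256125) = 100 · 12 · 772 = 926400.

926400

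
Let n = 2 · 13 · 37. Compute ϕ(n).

φ(2) = 2 − 1 = 1.
φ(13) = 13 − 1 = 12.
φ(37) = 37 − 1 = 36.
Multiply: 1 · 12 · 36 = 432.

432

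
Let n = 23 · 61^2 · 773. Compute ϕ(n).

62161440

φ(66155659) = 66155659 · (1 − 1/23) · (1 − 1/61) · (1 − 1/773)
       = 66155659 · 1019040/1084519 = 62161440.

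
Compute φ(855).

432

Factor 855: 855 = 3**2 · 5 · 19.
φ(3^2) = 3^1·(3−1) = 3·2 = 6.
φ(5) = 5 − 1 = 4.
φ(19) = 19 − 1 = 18.
Multiply: 6 · 4 · 18 = 432.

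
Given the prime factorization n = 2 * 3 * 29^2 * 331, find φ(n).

535920

φ(1670226) = 1670226 · (1 − 1/2) · (1 − 1/3) · (1 − 1/29) · (1 − 1/331)
       = 1670226 · 18480/57594 = 535920.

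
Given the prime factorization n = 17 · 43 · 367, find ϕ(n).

φ(17) = 17 − 1 = 16.
φ(43) = 43 − 1 = 42.
φ(367) = 367 − 1 = 366.
φ(268277) = 16 × 42 × 366 = 245952.

245952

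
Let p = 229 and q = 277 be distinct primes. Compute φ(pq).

62928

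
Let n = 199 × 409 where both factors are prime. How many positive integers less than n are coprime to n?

80784

φ(n) = (p − 1)(q − 1) = (199−1)(409−1) = 198·408 = 80784.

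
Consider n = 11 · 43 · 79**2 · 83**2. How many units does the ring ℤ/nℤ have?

17614200240

φ(20336279777) = 20336279777 · (1 − 1/11) · (1 − 1/43) · (1 − 1/79) · (1 − 1/83)
       = 20336279777 · 2686320/3101461 = 17614200240.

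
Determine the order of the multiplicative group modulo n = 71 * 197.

13720

φ(71) = 71 − 1 = 70.
φ(197) = 197 − 1 = 196.
Since φ is multiplicative, φ(13987) = 70 · 196 = 13720.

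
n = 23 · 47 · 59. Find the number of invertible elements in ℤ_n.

58696

φ(23) = 23 − 1 = 22.
φ(47) = 47 − 1 = 46.
φ(59) = 59 − 1 = 58.
Since φ is multiplicative, φ(63779) = 22 · 46 · 58 = 58696.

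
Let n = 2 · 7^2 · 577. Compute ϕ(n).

φ(2) = 2 − 1 = 1.
φ(7^2) = 7^2 − 7^1 = 49 − 7 = 42.
φ(577) = 577 − 1 = 576.
Since φ is multiplicative, φ(56546) = 1 · 42 · 576 = 24192.

24192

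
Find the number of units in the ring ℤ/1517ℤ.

1440

1517 = 37 × 41.
φ(37) = 37 − 1 = 36.
φ(41) = 41 − 1 = 40.
Since φ is multiplicative, φ(1517) = 36 · 40 = 1440.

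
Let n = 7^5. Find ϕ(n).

φ(16807) = 16807 · (1 − 1/7)
       = 16807 · 6/7 = 14406.

14406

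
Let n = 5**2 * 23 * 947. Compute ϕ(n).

416240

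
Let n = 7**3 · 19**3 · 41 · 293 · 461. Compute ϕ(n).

φ(7^3) = 7^2·(7−1) = 49·6 = 294.
φ(19^3) = 19^2·(19−1) = 361·18 = 6498.
φ(41) = 41 − 1 = 40.
φ(293) = 293 − 1 = 292.
φ(461) = 461 − 1 = 460.
φ(13028887237541) = 294 × 6498 × 40 × 292 × 460 = 10264261593600.

10264261593600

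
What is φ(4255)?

3168

Prime factorization: 4255 = 5 · 23 · 37.
φ(5) = 5 − 1 = 4.
φ(23) = 23 − 1 = 22.
φ(37) = 37 − 1 = 36.
φ(4255) = 4 × 22 × 36 = 3168.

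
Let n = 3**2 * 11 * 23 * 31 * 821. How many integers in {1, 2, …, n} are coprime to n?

φ(3^2) = 3^1·(3−1) = 3·2 = 6.
φ(11) = 11 − 1 = 10.
φ(23) = 23 − 1 = 22.
φ(31) = 31 − 1 = 30.
φ(821) = 821 − 1 = 820.
Multiply: 6 · 10 · 22 · 30 · 820 = 32472000.

32472000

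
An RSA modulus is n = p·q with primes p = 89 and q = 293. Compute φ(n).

φ(26077) = 26077 · (1 − 1/89) · (1 − 1/293)
       = 26077 · 25696/26077 = 25696.

25696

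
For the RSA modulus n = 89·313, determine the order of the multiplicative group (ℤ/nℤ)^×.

φ(27857) = 27857 · (1 − 1/89) · (1 − 1/313)
       = 27857 · 27456/27857 = 27456.

27456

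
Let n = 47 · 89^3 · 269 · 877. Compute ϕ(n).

φ(7816633529759) = 7816633529759 · (1 − 1/47) · (1 − 1/89) · (1 − 1/269) · (1 − 1/877)
       = 7816633529759 · 950340864/986824079 = 7527649983744.

7527649983744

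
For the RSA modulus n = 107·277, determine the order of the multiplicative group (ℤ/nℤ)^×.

φ(pq) = (p−1)(q−1) = 106 · 276 = 29256.

29256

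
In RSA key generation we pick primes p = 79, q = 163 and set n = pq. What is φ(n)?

12636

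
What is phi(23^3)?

11638

φ(12167) = 12167 · (1 − 1/23)
       = 12167 · 22/23 = 11638.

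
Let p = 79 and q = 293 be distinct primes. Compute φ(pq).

φ(pq) = (p−1)(q−1) = 78 · 292 = 22776.

22776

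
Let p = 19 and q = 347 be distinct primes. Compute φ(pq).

φ(n) = (p − 1)(q − 1) = (19−1)(347−1) = 18·346 = 6228.

6228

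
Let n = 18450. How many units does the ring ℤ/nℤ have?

4800

Factor 18450: 18450 = 2 · 3**2 · 5**2 · 41.
φ(2) = 2 − 1 = 1.
φ(3^2) = 3^2 − 3^1 = 9 − 3 = 6.
φ(5^2) = 5^2 − 5^1 = 25 − 5 = 20.
φ(41) = 41 − 1 = 40.
φ(18450) = 1 × 6 × 20 × 40 = 4800.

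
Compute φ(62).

First factor: 62 = 2 · 31.
φ(2) = 2 − 1 = 1.
φ(31) = 31 − 1 = 30.
Multiply: 1 · 30 = 30.

30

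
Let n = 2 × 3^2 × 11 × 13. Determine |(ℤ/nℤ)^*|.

φ(2) = 2 − 1 = 1.
φ(3^2) = 3^1·(3−1) = 3·2 = 6.
φ(11) = 11 − 1 = 10.
φ(13) = 13 − 1 = 12.
Since φ is multiplicative, φ(2574) = 1 · 6 · 10 · 12 = 720.

720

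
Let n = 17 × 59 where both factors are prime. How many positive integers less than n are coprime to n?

928

φ(n) = (p − 1)(q − 1) = (17−1)(59−1) = 16·58 = 928.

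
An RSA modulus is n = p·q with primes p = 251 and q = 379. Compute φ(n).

φ(95129) = 95129 · (1 − 1/251) · (1 − 1/379)
       = 95129 · 94500/95129 = 94500.

94500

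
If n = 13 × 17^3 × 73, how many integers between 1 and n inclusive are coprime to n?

3995136

φ(4662437) = 4662437 · (1 − 1/13) · (1 − 1/17) · (1 − 1/73)
       = 4662437 · 13824/16133 = 3995136.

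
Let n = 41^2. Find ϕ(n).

φ(41^2) = 41^2 − 41^1 = 1681 − 41 = 1640.

1640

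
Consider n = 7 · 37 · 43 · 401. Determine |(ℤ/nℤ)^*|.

φ(4465937) = 4465937 · (1 − 1/7) · (1 − 1/37) · (1 − 1/43) · (1 − 1/401)
       = 4465937 · 3628800/4465937 = 3628800.

3628800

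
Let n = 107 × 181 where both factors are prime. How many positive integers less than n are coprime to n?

19080

φ(19367) = 19367 · (1 − 1/107) · (1 − 1/181)
       = 19367 · 19080/19367 = 19080.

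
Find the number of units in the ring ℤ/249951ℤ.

139776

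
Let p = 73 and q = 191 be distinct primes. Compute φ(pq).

13680

For distinct primes, φ(pq) = (p−1)(q−1) = 72 × 190 = 13680.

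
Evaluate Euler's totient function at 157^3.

φ(157^3) = 157^3 − 157^2 = 3869893 − 24649 = 3845244.

3845244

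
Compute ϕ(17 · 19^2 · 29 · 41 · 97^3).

5535779880960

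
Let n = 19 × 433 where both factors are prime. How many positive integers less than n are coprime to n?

7776

φ(19) = 19 − 1 = 18.
φ(433) = 433 − 1 = 432.
Multiply: 18 · 432 = 7776.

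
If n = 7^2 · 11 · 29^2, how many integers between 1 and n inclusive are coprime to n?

341040

φ(453299) = 453299 · (1 − 1/7) · (1 − 1/11) · (1 − 1/29)
       = 453299 · 1680/2233 = 341040.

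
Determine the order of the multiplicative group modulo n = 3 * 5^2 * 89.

3520

φ(3) = 3 − 1 = 2.
φ(5^2) = 5^2 − 5^1 = 25 − 5 = 20.
φ(89) = 89 − 1 = 88.
φ(6675) = 2 × 20 × 88 = 3520.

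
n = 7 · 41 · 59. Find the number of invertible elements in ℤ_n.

13920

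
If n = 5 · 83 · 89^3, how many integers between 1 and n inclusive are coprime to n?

228631744

φ(292562135) = 292562135 · (1 − 1/5) · (1 − 1/83) · (1 − 1/89)
       = 292562135 · 28864/36935 = 228631744.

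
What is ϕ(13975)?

10080

Prime factorization: 13975 = 5**2 × 13 × 43.
φ(13975) = 13975 · (1 − 1/5) · (1 − 1/13) · (1 − 1/43)
       = 13975 · 2016/2795 = 10080.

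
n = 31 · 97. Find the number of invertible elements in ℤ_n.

φ(3007) = 3007 · (1 − 1/31) · (1 − 1/97)
       = 3007 · 2880/3007 = 2880.

2880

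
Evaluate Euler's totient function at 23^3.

φ(12167) = 12167 · (1 − 1/23)
       = 12167 · 22/23 = 11638.

11638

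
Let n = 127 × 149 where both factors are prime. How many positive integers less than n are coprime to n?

18648

φ(n) = (p − 1)(q − 1) = (127−1)(149−1) = 126·148 = 18648.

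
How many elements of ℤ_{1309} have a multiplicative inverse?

960

First factor: 1309 = 7 · 11 · 17.
φ(7) = 7 − 1 = 6.
φ(11) = 11 − 1 = 10.
φ(17) = 17 − 1 = 16.
Multiply: 6 · 10 · 16 = 960.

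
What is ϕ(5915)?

3744

5915 = 5 × 7 × 13^2.
φ(5) = 5 − 1 = 4.
φ(7) = 7 − 1 = 6.
φ(13^2) = 13^1·(13−1) = 13·12 = 156.
Multiply: 4 · 6 · 156 = 3744.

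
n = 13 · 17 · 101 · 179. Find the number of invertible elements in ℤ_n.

3417600

φ(3995459) = 3995459 · (1 − 1/13) · (1 − 1/17) · (1 − 1/101) · (1 − 1/179)
       = 3995459 · 3417600/3995459 = 3417600.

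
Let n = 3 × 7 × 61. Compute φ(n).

720

φ(1281) = 1281 · (1 − 1/3) · (1 − 1/7) · (1 − 1/61)
       = 1281 · 720/1281 = 720.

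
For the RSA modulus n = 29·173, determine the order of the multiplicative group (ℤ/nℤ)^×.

φ(n) = (p − 1)(q − 1) = (29−1)(173−1) = 28·172 = 4816.

4816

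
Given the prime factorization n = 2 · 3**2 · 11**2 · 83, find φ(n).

54120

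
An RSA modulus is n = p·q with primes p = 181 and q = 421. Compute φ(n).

75600

φ(pq) = (p−1)(q−1) = 180 · 420 = 75600.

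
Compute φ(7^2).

42

φ(49) = 49 · (1 − 1/7)
       = 49 · 6/7 = 42.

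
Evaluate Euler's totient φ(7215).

3456

Factor 7215: 7215 = 3 * 5 * 13 * 37.
φ(3) = 3 − 1 = 2.
φ(5) = 5 − 1 = 4.
φ(13) = 13 − 1 = 12.
φ(37) = 37 − 1 = 36.
Multiply: 2 · 4 · 12 · 36 = 3456.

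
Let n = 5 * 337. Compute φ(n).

φ(5) = 5 − 1 = 4.
φ(337) = 337 − 1 = 336.
Since φ is multiplicative, φ(1685) = 4 · 336 = 1344.

1344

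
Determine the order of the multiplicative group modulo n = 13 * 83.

φ(13) = 13 − 1 = 12.
φ(83) = 83 − 1 = 82.
Since φ is multiplicative, φ(1079) = 12 · 82 = 984.

984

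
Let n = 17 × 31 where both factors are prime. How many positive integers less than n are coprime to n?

480

For distinct primes, φ(pq) = (p−1)(q−1) = 16 × 30 = 480.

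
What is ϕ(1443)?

864

First factor: 1443 = 3 * 13 * 37.
φ(1443) = 1443 · (1 − 1/3) · (1 − 1/13) · (1 − 1/37)
       = 1443 · 864/1443 = 864.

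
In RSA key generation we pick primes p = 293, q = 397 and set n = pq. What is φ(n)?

φ(n) = (p − 1)(q − 1) = (293−1)(397−1) = 292·396 = 115632.

115632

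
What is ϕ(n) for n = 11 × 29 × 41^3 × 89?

1656793600

φ(1956736111) = 1956736111 · (1 − 1/11) · (1 − 1/29) · (1 − 1/41) · (1 − 1/89)
       = 1956736111 · 985600/1164031 = 1656793600.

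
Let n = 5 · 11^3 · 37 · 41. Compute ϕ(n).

φ(5) = 5 − 1 = 4.
φ(11^3) = 11^3 − 11^2 = 1331 − 121 = 1210.
φ(37) = 37 − 1 = 36.
φ(41) = 41 − 1 = 40.
Since φ is multiplicative, φ(10095635) = 4 · 1210 · 36 · 40 = 6969600.

6969600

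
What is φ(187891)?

151200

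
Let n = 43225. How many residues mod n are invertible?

25920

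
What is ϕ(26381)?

23760

Prime factorization: 26381 = 23 · 31 · 37.
φ(26381) = 26381 · (1 − 1/23) · (1 − 1/31) · (1 − 1/37)
       = 26381 · 23760/26381 = 23760.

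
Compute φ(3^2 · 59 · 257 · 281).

φ(38347227) = 38347227 · (1 − 1/3) · (1 − 1/59) · (1 − 1/257) · (1 − 1/281)
       = 38347227 · 8314880/12782409 = 24944640.

24944640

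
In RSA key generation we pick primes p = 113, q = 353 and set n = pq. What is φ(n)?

39424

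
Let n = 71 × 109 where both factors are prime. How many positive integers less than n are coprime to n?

φ(71) = 71 − 1 = 70.
φ(109) = 109 − 1 = 108.
Since φ is multiplicative, φ(7739) = 70 · 108 = 7560.

7560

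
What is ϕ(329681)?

First factor: 329681 = 11 × 17 × 41 × 43.
φ(11) = 11 − 1 = 10.
φ(17) = 17 − 1 = 16.
φ(41) = 41 − 1 = 40.
φ(43) = 43 − 1 = 42.
Multiply: 10 · 16 · 40 · 42 = 268800.

268800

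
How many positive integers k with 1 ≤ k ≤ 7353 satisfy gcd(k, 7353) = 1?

Prime factorization: 7353 = 3^2 · 19 · 43.
φ(7353) = 7353 · (1 − 1/3) · (1 − 1/19) · (1 − 1/43)
       = 7353 · 1512/2451 = 4536.

4536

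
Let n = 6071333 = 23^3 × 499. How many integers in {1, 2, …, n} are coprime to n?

φ(23^3) = 23^2·(23−1) = 529·22 = 11638.
φ(499) = 499 − 1 = 498.
φ(6071333) = 11638 × 498 = 5795724.

5795724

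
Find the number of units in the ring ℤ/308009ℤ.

254016

Prime factorization: 308009 = 13 · 19 · 29 · 43.
φ(13) = 13 − 1 = 12.
φ(19) = 19 − 1 = 18.
φ(29) = 29 − 1 = 28.
φ(43) = 43 − 1 = 42.
Multiply: 12 · 18 · 28 · 42 = 254016.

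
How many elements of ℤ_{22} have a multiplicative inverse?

22 = 2 × 11.
φ(22) = 22 · (1 − 1/2) · (1 − 1/11)
       = 22 · 10/22 = 10.

10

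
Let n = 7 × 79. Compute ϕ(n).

468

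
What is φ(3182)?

1512

Prime factorization: 3182 = 2 × 37 × 43.
φ(3182) = 3182 · (1 − 1/2) · (1 − 1/37) · (1 − 1/43)
       = 3182 · 1512/3182 = 1512.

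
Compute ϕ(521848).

241920

521848 = 2^3 · 37 · 41 · 43.
φ(521848) = 521848 · (1 − 1/2) · (1 − 1/37) · (1 − 1/41) · (1 − 1/43)
       = 521848 · 60480/130462 = 241920.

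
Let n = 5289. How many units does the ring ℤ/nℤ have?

3360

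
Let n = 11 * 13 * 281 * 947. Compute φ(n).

31785600

φ(11) = 11 − 1 = 10.
φ(13) = 13 − 1 = 12.
φ(281) = 281 − 1 = 280.
φ(947) = 947 − 1 = 946.
φ(38053301) = 10 × 12 × 280 × 946 = 31785600.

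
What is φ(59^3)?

201898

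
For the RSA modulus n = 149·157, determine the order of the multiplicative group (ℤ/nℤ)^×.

For distinct primes, φ(pq) = (p−1)(q−1) = 148 × 156 = 23088.

23088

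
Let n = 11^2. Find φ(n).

φ(11^2) = 11^2 − 11^1 = 121 − 11 = 110.

110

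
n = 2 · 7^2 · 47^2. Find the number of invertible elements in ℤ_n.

90804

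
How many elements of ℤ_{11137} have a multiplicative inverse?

9072

Prime factorization: 11137 = 7 * 37 * 43.
φ(7) = 7 − 1 = 6.
φ(37) = 37 − 1 = 36.
φ(43) = 43 − 1 = 42.
Multiply: 6 · 36 · 42 = 9072.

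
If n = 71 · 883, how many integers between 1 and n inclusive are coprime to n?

61740

φ(62693) = 62693 · (1 − 1/71) · (1 − 1/883)
       = 62693 · 61740/62693 = 61740.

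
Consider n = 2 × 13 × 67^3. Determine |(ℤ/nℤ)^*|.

φ(2) = 2 − 1 = 1.
φ(13) = 13 − 1 = 12.
φ(67^3) = 67^3 − 67^2 = 300763 − 4489 = 296274.
Since φ is multiplicative, φ(7819838) = 1 · 12 · 296274 = 3555288.

3555288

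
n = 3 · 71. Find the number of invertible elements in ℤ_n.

140

φ(3) = 3 − 1 = 2.
φ(71) = 71 − 1 = 70.
Since φ is multiplicative, φ(213) = 2 · 70 = 140.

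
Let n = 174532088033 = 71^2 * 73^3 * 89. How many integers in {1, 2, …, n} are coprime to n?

167809783680

φ(71^2) = 71^1·(71−1) = 71·70 = 4970.
φ(73^3) = 73^3 − 73^2 = 389017 − 5329 = 383688.
φ(89) = 89 − 1 = 88.
Since φ is multiplicative, φ(174532088033) = 4970 · 383688 · 88 = 167809783680.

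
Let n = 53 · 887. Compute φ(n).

46072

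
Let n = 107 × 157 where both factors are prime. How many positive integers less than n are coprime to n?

16536

φ(107) = 107 − 1 = 106.
φ(157) = 157 − 1 = 156.
Since φ is multiplicative, φ(16799) = 106 · 156 = 16536.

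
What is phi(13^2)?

156

φ(169) = 169 · (1 − 1/13)
       = 169 · 12/13 = 156.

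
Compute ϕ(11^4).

13310

φ(14641) = 14641 · (1 − 1/11)
       = 14641 · 10/11 = 13310.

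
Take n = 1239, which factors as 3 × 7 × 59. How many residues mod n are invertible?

φ(1239) = 1239 · (1 − 1/3) · (1 − 1/7) · (1 − 1/59)
       = 1239 · 696/1239 = 696.

696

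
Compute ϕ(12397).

9240

12397 = 7^2 · 11 · 23.
φ(12397) = 12397 · (1 − 1/7) · (1 − 1/11) · (1 − 1/23)
       = 12397 · 1320/1771 = 9240.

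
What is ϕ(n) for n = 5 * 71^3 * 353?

φ(631712915) = 631712915 · (1 − 1/5) · (1 − 1/71) · (1 − 1/353)
       = 631712915 · 98560/125315 = 496840960.

496840960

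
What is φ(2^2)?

2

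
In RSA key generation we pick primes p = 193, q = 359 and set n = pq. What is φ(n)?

68736

φ(193) = 193 − 1 = 192.
φ(359) = 359 − 1 = 358.
Multiply: 192 · 358 = 68736.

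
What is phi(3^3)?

18

φ(27) = 27 · (1 − 1/3)
       = 27 · 2/3 = 18.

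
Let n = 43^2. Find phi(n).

φ(43^2) = 43^2 − 43^1 = 1849 − 43 = 1806.

1806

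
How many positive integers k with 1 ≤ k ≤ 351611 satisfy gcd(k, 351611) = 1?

290304

Factor 351611: 351611 = 13 · 17 · 37 · 43.
φ(13) = 13 − 1 = 12.
φ(17) = 17 − 1 = 16.
φ(37) = 37 − 1 = 36.
φ(43) = 43 − 1 = 42.
Multiply: 12 · 16 · 36 · 42 = 290304.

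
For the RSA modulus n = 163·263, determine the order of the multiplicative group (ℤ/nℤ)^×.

42444

φ(pq) = (p−1)(q−1) = 162 · 262 = 42444.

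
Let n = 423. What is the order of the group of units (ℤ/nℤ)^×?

276

Prime factorization: 423 = 3**2 · 47.
φ(3^2) = 3^1·(3−1) = 3·2 = 6.
φ(47) = 47 − 1 = 46.
φ(423) = 6 × 46 = 276.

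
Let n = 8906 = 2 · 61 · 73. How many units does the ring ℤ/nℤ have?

4320

φ(8906) = 8906 · (1 − 1/2) · (1 − 1/61) · (1 − 1/73)
       = 8906 · 4320/8906 = 4320.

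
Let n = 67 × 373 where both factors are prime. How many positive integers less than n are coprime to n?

φ(67) = 67 − 1 = 66.
φ(373) = 373 − 1 = 372.
Since φ is multiplicative, φ(24991) = 66 · 372 = 24552.

24552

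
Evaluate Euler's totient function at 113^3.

φ(113^3) = 113^3 − 113^2 = 1442897 − 12769 = 1430128.

1430128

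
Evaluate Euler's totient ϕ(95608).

41472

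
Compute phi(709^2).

501972

φ(709^2) = 709^1·(709−1) = 709·708 = 501972.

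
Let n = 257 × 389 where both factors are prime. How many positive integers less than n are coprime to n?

φ(pq) = (p−1)(q−1) = 256 · 388 = 99328.

99328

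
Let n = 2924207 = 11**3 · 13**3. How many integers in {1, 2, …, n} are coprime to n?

2453880

φ(11^3) = 11^2·(11−1) = 121·10 = 1210.
φ(13^3) = 13^2·(13−1) = 169·12 = 2028.
Multiply: 1210 · 2028 = 2453880.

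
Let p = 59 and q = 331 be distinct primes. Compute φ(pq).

19140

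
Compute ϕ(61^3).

223260

φ(226981) = 226981 · (1 − 1/61)
       = 226981 · 60/61 = 223260.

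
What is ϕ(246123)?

147840

First factor: 246123 = 3**2 * 23 * 29 * 41.
φ(3^2) = 3^1·(3−1) = 3·2 = 6.
φ(23) = 23 − 1 = 22.
φ(29) = 29 − 1 = 28.
φ(41) = 41 − 1 = 40.
Multiply: 6 · 22 · 28 · 40 = 147840.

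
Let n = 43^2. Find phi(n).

1806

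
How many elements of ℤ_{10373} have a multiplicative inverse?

Prime factorization: 10373 = 11 × 23 × 41.
φ(10373) = 10373 · (1 − 1/11) · (1 − 1/23) · (1 − 1/41)
       = 10373 · 8800/10373 = 8800.

8800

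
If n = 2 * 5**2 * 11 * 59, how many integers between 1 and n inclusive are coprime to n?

φ(2) = 2 − 1 = 1.
φ(5^2) = 5^1·(5−1) = 5·4 = 20.
φ(11) = 11 − 1 = 10.
φ(59) = 59 − 1 = 58.
Multiply: 1 · 20 · 10 · 58 = 11600.

11600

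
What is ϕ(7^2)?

42

φ(7^2) = 7^2 − 7^1 = 49 − 7 = 42.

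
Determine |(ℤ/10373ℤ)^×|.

Prime factorization: 10373 = 11 * 23 * 41.
φ(10373) = 10373 · (1 − 1/11) · (1 − 1/23) · (1 − 1/41)
       = 10373 · 8800/10373 = 8800.

8800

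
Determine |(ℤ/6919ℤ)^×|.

5760

6919 = 11 · 17 · 37.
φ(6919) = 6919 · (1 − 1/11) · (1 − 1/17) · (1 − 1/37)
       = 6919 · 5760/6919 = 5760.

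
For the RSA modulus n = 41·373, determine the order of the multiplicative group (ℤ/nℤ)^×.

14880

φ(pq) = (p−1)(q−1) = 40 · 372 = 14880.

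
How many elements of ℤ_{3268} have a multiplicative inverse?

Prime factorization: 3268 = 2**2 · 19 · 43.
φ(3268) = 3268 · (1 − 1/2) · (1 − 1/19) · (1 − 1/43)
       = 3268 · 756/1634 = 1512.

1512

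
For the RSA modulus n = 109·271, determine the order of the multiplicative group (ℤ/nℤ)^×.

29160

φ(29539) = 29539 · (1 − 1/109) · (1 − 1/271)
       = 29539 · 29160/29539 = 29160.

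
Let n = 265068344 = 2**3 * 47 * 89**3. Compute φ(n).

φ(2^3) = 2^2·(2−1) = 4·1 = 4.
φ(47) = 47 − 1 = 46.
φ(89^3) = 89^2·(89−1) = 7921·88 = 697048.
Since φ is multiplicative, φ(265068344) = 4 · 46 · 697048 = 128256832.

128256832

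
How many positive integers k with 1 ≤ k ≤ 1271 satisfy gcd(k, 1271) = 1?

1200

Prime factorization: 1271 = 31 * 41.
φ(1271) = 1271 · (1 − 1/31) · (1 − 1/41)
       = 1271 · 1200/1271 = 1200.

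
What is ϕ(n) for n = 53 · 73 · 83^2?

25481664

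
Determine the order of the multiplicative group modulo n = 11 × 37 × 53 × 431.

8049600

φ(9297101) = 9297101 · (1 − 1/11) · (1 − 1/37) · (1 − 1/53) · (1 − 1/431)
       = 9297101 · 8049600/9297101 = 8049600.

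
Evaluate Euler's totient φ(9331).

Prime factorization: 9331 = 7 * 31 * 43.
φ(9331) = 9331 · (1 − 1/7) · (1 − 1/31) · (1 − 1/43)
       = 9331 · 7560/9331 = 7560.

7560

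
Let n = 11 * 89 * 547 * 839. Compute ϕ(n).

402642240

φ(449295407) = 449295407 · (1 − 1/11) · (1 − 1/89) · (1 − 1/547) · (1 − 1/839)
       = 449295407 · 402642240/449295407 = 402642240.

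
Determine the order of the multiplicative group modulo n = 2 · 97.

φ(194) = 194 · (1 − 1/2) · (1 − 1/97)
       = 194 · 96/194 = 96.

96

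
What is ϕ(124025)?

Prime factorization: 124025 = 5**2 · 11**2 · 41.
φ(124025) = 124025 · (1 − 1/5) · (1 − 1/11) · (1 − 1/41)
       = 124025 · 1600/2255 = 88000.

88000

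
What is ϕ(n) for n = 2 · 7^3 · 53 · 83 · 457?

φ(2) = 2 − 1 = 1.
φ(7^3) = 7^2·(7−1) = 49·6 = 294.
φ(53) = 53 − 1 = 52.
φ(83) = 83 − 1 = 82.
φ(457) = 457 − 1 = 456.
φ(1379095298) = 1 × 294 × 52 × 82 × 456 = 571648896.

571648896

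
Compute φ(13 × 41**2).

φ(21853) = 21853 · (1 − 1/13) · (1 − 1/41)
       = 21853 · 480/533 = 19680.

19680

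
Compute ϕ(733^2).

φ(537289) = 537289 · (1 − 1/733)
       = 537289 · 732/733 = 536556.

536556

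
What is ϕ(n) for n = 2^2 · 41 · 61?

4800

φ(10004) = 10004 · (1 − 1/2) · (1 − 1/41) · (1 − 1/61)
       = 10004 · 2400/5002 = 4800.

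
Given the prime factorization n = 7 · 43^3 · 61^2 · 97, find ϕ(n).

φ(7) = 7 − 1 = 6.
φ(43^3) = 43^3 − 43^2 = 79507 − 1849 = 77658.
φ(61^2) = 61^2 − 61^1 = 3721 − 61 = 3660.
φ(97) = 97 − 1 = 96.
Since φ is multiplicative, φ(200879126413) = 6 · 77658 · 3660 · 96 = 163715489280.

163715489280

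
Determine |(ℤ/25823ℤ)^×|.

20160

25823 = 7^2 · 17 · 31.
φ(25823) = 25823 · (1 − 1/7) · (1 − 1/17) · (1 − 1/31)
       = 25823 · 2880/3689 = 20160.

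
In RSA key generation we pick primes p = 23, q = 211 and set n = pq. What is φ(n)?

4620

φ(pq) = (p−1)(q−1) = 22 · 210 = 4620.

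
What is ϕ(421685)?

281600

Prime factorization: 421685 = 5 * 11^2 * 17 * 41.
φ(5) = 5 − 1 = 4.
φ(11^2) = 11^1·(11−1) = 11·10 = 110.
φ(17) = 17 − 1 = 16.
φ(41) = 41 − 1 = 40.
Multiply: 4 · 110 · 16 · 40 = 281600.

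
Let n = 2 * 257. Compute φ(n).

φ(2) = 2 − 1 = 1.
φ(257) = 257 − 1 = 256.
Multiply: 1 · 256 = 256.

256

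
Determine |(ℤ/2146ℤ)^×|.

Prime factorization: 2146 = 2 * 29 * 37.
φ(2) = 2 − 1 = 1.
φ(29) = 29 − 1 = 28.
φ(37) = 37 − 1 = 36.
Since φ is multiplicative, φ(2146) = 1 · 28 · 36 = 1008.

1008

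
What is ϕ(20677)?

20677 = 23 · 29 · 31.
φ(20677) = 20677 · (1 − 1/23) · (1 − 1/29) · (1 − 1/31)
       = 20677 · 18480/20677 = 18480.

18480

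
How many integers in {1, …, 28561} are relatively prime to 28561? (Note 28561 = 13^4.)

26364

φ(13^4) = 13^3·(13−1) = 2197·12 = 26364.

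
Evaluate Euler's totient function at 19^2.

φ(19^2) = 19^1·(19−1) = 19·18 = 342.

342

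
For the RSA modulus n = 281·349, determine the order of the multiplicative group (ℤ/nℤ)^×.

97440

φ(281) = 281 − 1 = 280.
φ(349) = 349 − 1 = 348.
Multiply: 280 · 348 = 97440.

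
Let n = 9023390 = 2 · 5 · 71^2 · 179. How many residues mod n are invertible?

3538640

φ(9023390) = 9023390 · (1 − 1/2) · (1 − 1/5) · (1 − 1/71) · (1 − 1/179)
       = 9023390 · 49840/127090 = 3538640.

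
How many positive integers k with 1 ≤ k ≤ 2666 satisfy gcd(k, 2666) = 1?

Prime factorization: 2666 = 2 · 31 · 43.
φ(2666) = 2666 · (1 − 1/2) · (1 − 1/31) · (1 − 1/43)
       = 2666 · 1260/2666 = 1260.

1260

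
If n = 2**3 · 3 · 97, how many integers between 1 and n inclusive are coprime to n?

φ(2^3) = 2^3 − 2^2 = 8 − 4 = 4.
φ(3) = 3 − 1 = 2.
φ(97) = 97 − 1 = 96.
φ(2328) = 4 × 2 × 96 = 768.

768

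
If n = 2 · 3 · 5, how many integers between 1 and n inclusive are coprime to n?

8

φ(30) = 30 · (1 − 1/2) · (1 − 1/3) · (1 − 1/5)
       = 30 · 8/30 = 8.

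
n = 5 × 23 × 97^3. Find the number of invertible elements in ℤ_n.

φ(104957395) = 104957395 · (1 − 1/5) · (1 − 1/23) · (1 − 1/97)
       = 104957395 · 8448/11155 = 79487232.

79487232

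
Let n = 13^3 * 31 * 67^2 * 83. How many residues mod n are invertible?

22060827360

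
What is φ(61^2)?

3660

φ(3721) = 3721 · (1 − 1/61)
       = 3721 · 60/61 = 3660.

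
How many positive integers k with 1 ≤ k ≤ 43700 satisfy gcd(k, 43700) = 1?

First factor: 43700 = 2^2 · 5^2 · 19 · 23.
φ(2^2) = 2^2 − 2^1 = 4 − 2 = 2.
φ(5^2) = 5^1·(5−1) = 5·4 = 20.
φ(19) = 19 − 1 = 18.
φ(23) = 23 − 1 = 22.
Multiply: 2 · 20 · 18 · 22 = 15840.

15840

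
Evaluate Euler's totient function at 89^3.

697048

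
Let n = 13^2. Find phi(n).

φ(169) = 169 · (1 − 1/13)
       = 169 · 12/13 = 156.

156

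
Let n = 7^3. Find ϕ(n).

φ(343) = 343 · (1 − 1/7)
       = 343 · 6/7 = 294.

294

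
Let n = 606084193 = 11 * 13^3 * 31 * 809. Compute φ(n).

φ(11) = 11 − 1 = 10.
φ(13^3) = 13^2·(13−1) = 169·12 = 2028.
φ(31) = 31 − 1 = 30.
φ(809) = 809 − 1 = 808.
Since φ is multiplicative, φ(606084193) = 10 · 2028 · 30 · 808 = 491587200.

491587200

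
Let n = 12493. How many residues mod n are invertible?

11160

12493 = 13 · 31^2.
φ(12493) = 12493 · (1 − 1/13) · (1 − 1/31)
       = 12493 · 360/403 = 11160.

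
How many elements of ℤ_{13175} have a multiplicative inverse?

9600

First factor: 13175 = 5^2 · 17 · 31.
φ(13175) = 13175 · (1 − 1/5) · (1 − 1/17) · (1 − 1/31)
       = 13175 · 1920/2635 = 9600.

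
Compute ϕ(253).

Prime factorization: 253 = 11 × 23.
φ(253) = 253 · (1 − 1/11) · (1 − 1/23)
       = 253 · 220/253 = 220.

220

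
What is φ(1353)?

800

First factor: 1353 = 3 · 11 · 41.
φ(1353) = 1353 · (1 − 1/3) · (1 − 1/11) · (1 − 1/41)
       = 1353 · 800/1353 = 800.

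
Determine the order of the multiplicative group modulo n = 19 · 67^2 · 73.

5730912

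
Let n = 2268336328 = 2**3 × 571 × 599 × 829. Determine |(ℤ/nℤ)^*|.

1128928320

φ(2^3) = 2^2·(2−1) = 4·1 = 4.
φ(571) = 571 − 1 = 570.
φ(599) = 599 − 1 = 598.
φ(829) = 829 − 1 = 828.
φ(2268336328) = 4 × 570 × 598 × 828 = 1128928320.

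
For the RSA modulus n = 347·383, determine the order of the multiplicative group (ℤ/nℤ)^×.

132172

φ(347) = 347 − 1 = 346.
φ(383) = 383 − 1 = 382.
Multiply: 346 · 382 = 132172.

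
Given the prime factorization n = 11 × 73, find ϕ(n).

720

φ(803) = 803 · (1 − 1/11) · (1 − 1/73)
       = 803 · 720/803 = 720.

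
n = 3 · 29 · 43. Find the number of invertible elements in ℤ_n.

2352

φ(3) = 3 − 1 = 2.
φ(29) = 29 − 1 = 28.
φ(43) = 43 − 1 = 42.
Since φ is multiplicative, φ(3741) = 2 · 28 · 42 = 2352.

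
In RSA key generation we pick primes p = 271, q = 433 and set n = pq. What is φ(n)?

116640

For distinct primes, φ(pq) = (p−1)(q−1) = 270 × 432 = 116640.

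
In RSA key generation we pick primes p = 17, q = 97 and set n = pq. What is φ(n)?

1536

For distinct primes, φ(pq) = (p−1)(q−1) = 16 × 96 = 1536.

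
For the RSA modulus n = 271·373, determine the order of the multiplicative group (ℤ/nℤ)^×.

100440

For distinct primes, φ(pq) = (p−1)(q−1) = 270 × 372 = 100440.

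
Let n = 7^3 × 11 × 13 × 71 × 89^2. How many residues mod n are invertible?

19341907200

φ(27584716159) = 27584716159 · (1 − 1/7) · (1 − 1/11) · (1 − 1/13) · (1 − 1/71) · (1 − 1/89)
       = 27584716159 · 4435200/6325319 = 19341907200.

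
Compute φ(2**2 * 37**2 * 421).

1118880

φ(2^2) = 2^1·(2−1) = 2·1 = 2.
φ(37^2) = 37^1·(37−1) = 37·36 = 1332.
φ(421) = 421 − 1 = 420.
Since φ is multiplicative, φ(2305396) = 2 · 1332 · 420 = 1118880.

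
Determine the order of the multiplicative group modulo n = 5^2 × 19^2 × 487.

3324240

φ(5^2) = 5^1·(5−1) = 5·4 = 20.
φ(19^2) = 19^2 − 19^1 = 361 − 19 = 342.
φ(487) = 487 − 1 = 486.
φ(4395175) = 20 × 342 × 486 = 3324240.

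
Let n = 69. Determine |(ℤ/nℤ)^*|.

Factor 69: 69 = 3 · 23.
φ(69) = 69 · (1 − 1/3) · (1 − 1/23)
       = 69 · 44/69 = 44.

44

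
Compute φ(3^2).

6

φ(3^2) = 3^1·(3−1) = 3·2 = 6.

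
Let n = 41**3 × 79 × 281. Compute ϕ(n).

1468521600

φ(1529977279) = 1529977279 · (1 − 1/41) · (1 − 1/79) · (1 − 1/281)
       = 1529977279 · 873600/910159 = 1468521600.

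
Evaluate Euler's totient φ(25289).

21780

Prime factorization: 25289 = 11**3 * 19.
φ(11^3) = 11^3 − 11^2 = 1331 − 121 = 1210.
φ(19) = 19 − 1 = 18.
Since φ is multiplicative, φ(25289) = 1210 · 18 = 21780.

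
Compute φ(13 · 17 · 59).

11136

φ(13) = 13 − 1 = 12.
φ(17) = 17 − 1 = 16.
φ(59) = 59 − 1 = 58.
Since φ is multiplicative, φ(13039) = 12 · 16 · 58 = 11136.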